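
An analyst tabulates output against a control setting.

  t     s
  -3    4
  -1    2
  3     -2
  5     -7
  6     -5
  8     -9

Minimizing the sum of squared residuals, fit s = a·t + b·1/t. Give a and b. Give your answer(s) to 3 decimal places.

a = -1.058, b = -0.774

Normal-equation sums: Σt·t = 144, Σt·1/t = 6, Σ1/t·1/t = 2089/1600.
Right-hand side: Σt·s = -157, Σ1/t·s = -883/120.
Determinant 144·(2089/1600) − 6² = 15201/100.
a = ((-157)·(2089/1600) − 6·(-883/120))/(15201/100) = -257333/243216; b = (144·(-883/120) − 6·(-157))/(15201/100) = -3920/5067.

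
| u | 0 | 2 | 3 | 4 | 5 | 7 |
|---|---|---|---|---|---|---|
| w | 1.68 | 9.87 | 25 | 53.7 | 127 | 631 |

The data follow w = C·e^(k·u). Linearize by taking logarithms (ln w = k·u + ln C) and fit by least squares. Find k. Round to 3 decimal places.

k = 0.846

Linearized form: ln w = k·u + ln C. From the 6 transformed points,
Sums: Σu = 21.0000, Σ(u)² = 103.0000, Σln w = 21.3021, Σu·ln w = 99.5214.
Normal system: [[103.0000, 21.0000]; [21.0000, 6]]·[k, ln C]ᵀ = [99.5214, 21.3021]ᵀ.
Solving (det = 177.0000): k = 0.84624, ln C = 0.58850.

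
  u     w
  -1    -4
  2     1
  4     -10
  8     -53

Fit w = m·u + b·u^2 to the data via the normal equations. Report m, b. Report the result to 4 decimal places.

m = 2.2180, b = -1.1090

Sums needed: Σu·u = 85, Σu·u^2 = 583, Σu^2·u^2 = 4369.
Moment sums: Σu·w = -458, Σu^2·w = -3552.
MᵀM·[m, b]ᵀ = Mᵀw becomes [[85, 583]; [583, 4369]]·[m, b]ᵀ = [-458, -3552]ᵀ.
Determinant 85·4369 − 583² = 31476.
m = ((-458)·4369 − 583·(-3552))/31476 = 34907/15738; b = (85·(-3552) − 583·(-458))/31476 = -17453/15738.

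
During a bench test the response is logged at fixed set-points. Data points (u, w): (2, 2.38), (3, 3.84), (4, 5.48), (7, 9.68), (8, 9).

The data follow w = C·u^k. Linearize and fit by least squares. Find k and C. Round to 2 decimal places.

k = 1.01, C = 1.26

Let Y = ln w. Fitting Y = k·ln u + ln C by least squares:
XᵀX = [[11.7199, 7.2034]; [7.2034, 5]], rhs = [13.4237, 8.3810]ᵀ  (here Σln u = 7.2034, Σ(ln u)² = 11.7199, Σln w = 8.3810, Σln u·ln w = 13.4237).
Slope k = (n·Σln u·ln w − Σln u·Σln w)/(n·Σ(ln u)² − (Σln u)²) = (5·13.4237 − 7.2034·8.3810)/6.7102 = 1.00552; ln C = (Σln w − k·Σln u)/n = 0.22756, so C = exp(0.22756) = 1.25554.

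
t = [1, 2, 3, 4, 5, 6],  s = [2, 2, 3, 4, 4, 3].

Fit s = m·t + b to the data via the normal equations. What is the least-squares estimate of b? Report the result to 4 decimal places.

AᵀA·[m, b]ᵀ = Aᵀs reads: 91·m + 21·b = 69;  21·m + 6·b = 18.
(Σt·t = 91, Σt = 21, Σ1 = 6, Σt·s = 69, Σs = 18.)
Δ = 91·6 − 21² = 105.
m = (69·6 − 21·18)/105 = 12/35; b = (91·18 − 21·69)/105 = 9/5.

b = 1.8000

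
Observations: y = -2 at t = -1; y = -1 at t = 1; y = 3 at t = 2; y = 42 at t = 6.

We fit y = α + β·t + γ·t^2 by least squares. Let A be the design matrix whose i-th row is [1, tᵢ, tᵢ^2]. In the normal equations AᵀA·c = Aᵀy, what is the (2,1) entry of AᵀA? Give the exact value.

8

Row 2 ↔ basis t, column 1 ↔ basis 1, so (AᵀA)_{2,1} = Σᵢ t = (-1)·(1) + (1)·(1) + (2)·(1) + (6)·(1) = 8.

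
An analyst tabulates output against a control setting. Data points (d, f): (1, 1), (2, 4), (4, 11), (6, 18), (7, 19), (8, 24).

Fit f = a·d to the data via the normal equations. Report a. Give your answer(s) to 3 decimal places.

a = 2.859

Sums needed: Σd·d = 170.
Right-hand side: Σd·f = 486.
So AᵀA·[a]ᵀ = Aᵀf: [[170]]·[a]ᵀ = [486]ᵀ.
Hence a = 486 / 170 ≈ 2.85882.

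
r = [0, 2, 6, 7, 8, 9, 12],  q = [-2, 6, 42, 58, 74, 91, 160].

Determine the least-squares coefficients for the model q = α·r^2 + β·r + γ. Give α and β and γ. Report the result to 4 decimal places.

α = 1.0093, β = 1.3180, γ = -1.4991

From the data, Σr^2·r^2 = 35106, Σr^2·r = 3536, Σr^2 = 378, Σr·r = 378, Σr = 44, Σ1 = 7.
And Σr^2·q = 39525, Σr·q = 4001, Σq = 429.
Normal equations: [[35106, 3536, 378]; [3536, 378, 44]; [378, 44, 7]]·[α, β, γ]ᵀ = [39525, 4001, 429]ᵀ.
Row-reducing yields α = 102293/101354, β = 667917/506770, γ = -379842/253385.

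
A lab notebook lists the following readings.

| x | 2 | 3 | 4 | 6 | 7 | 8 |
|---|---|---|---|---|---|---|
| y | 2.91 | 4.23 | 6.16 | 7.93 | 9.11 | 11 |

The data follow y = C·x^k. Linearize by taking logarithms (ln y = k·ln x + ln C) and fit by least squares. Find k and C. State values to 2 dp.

With ln yᵢ as the transformed response and ln xᵢ as the regressor:
AᵀA = [[14.9303, 8.9952]; [8.9952, 6]], rhs = [17.8408, 11.0064]ᵀ  (here Σln x = 8.9952, Σ(ln x)² = 14.9303, Σln y = 11.0064, Σln x·ln y = 17.8408).
Slope k = (n·Σln x·ln y − Σln x·Σln y)/(n·Σ(ln x)² − (Σln x)²) = (6·17.8408 − 8.9952·11.0064)/8.6686 = 0.92761; ln C = (Σln y − k·Σln x)/n = 0.44373, so C = exp(0.44373) = 1.55850.

k = 0.93, C = 1.56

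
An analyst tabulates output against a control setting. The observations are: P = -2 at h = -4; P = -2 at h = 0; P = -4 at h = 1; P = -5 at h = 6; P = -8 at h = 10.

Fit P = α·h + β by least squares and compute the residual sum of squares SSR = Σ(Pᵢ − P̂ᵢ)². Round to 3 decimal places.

SSR = 2.636

Sums needed: Σh·h = 153, Σh = 13, Σ1 = 5.
Right-hand side: Σh·P = -106, ΣP = -21.
XᵀX·[α, β]ᵀ = XᵀP becomes [[153, 13]; [13, 5]]·[α, β]ᵀ = [-106, -21]ᵀ.
Determinant 153·5 − 13² = 596.
α = ((-106)·5 − 13·(-21))/596 = -257/596; β = (153·(-21) − 13·(-106))/596 = -1835/596.
Residuals: -385/596, 643/596, -73/149, 397/596, -363/596; SSR = 1571/596.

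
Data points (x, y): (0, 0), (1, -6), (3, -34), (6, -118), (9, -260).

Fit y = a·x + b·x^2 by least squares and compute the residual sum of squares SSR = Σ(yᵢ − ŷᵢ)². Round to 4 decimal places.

Normal-equation sums: Σx·x = 127, Σx·x^2 = 973, Σx^2·x^2 = 7939.
Moment sums: Σx·y = -3156, Σx^2·y = -25620.
Normal equations: [[127, 973]; [973, 7939]]·[a, b]ᵀ = [-3156, -25620]ᵀ.
Eliminating b: 7939·(row 1) − 973·(row 2) gives 61524·a = 7939·(-3156) − 973·(-25620) = -127224, so a = -3534/1709.
Then b = ((-25620) − 973·(-3534/1709))/7939 = -5082/1709.
Residuals: 0, -1638/1709, -1766/1709, 2494/1709, -892/1709; SSR = 7500/1709.

SSR = 4.3885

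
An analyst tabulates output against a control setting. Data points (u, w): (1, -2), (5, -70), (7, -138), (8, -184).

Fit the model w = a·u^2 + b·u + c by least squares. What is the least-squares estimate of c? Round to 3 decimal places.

The normal system MᵀM·[a, b, c]ᵀ = Mᵀw is [[7123, 981, 139]; [981, 139, 21]; [139, 21, 4]]·[a, b, c]ᵀ = [-20290, -2790, -394]ᵀ.
Solving the 3×3 system (Gaussian elimination) gives a = -281/93, b = 203/155, c = -176/465.

c = -0.378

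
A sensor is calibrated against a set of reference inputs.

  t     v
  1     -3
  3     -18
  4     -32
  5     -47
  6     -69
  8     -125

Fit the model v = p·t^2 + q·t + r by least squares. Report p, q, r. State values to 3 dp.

p = -2.044, q = 1.077, r = -2.398

The normal equations are: 6355·p + 945·q + 151·r = -12336;  945·p + 151·q + 27·r = -1834;  151·p + 27·q + 6·r = -294.
(Σt^2·t^2 = 6355, Σt^2·t = 945, Σt^2 = 151, Σt·t = 151, Σt = 27, Σ1 = 6, Σt^2·v = -12336, Σt·v = -1834, Σv = -294.)
Row-reducing yields p = -507/248, q = 15761/14632, r = -17541/7316.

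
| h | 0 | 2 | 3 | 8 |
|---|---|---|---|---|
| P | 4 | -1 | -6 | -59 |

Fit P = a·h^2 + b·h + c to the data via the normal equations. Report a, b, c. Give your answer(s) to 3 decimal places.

a = -0.904, b = -0.636, c = 3.978

Setting ∂/∂a … = 0 gives: 4193·a + 547·b + 77·c = -3834;  547·a + 77·b + 13·c = -492;  77·a + 13·b + 4·c = -62.
Inverting the 3×3 Gram matrix, [a, b, c]ᵀ = [-3701/4092, -2603/4092, 2713/682]ᵀ.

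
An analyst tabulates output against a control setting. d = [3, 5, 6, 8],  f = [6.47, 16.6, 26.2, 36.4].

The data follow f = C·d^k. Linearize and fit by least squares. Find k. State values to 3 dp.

k = 1.809

Let Y = ln f. Fitting Y = k·ln d + ln C by least squares:
Σln d = 6.5793, Σ(ln d)² = 11.3317, Σln f = 11.5369, Σln d·ln f = 19.8990.
Equations: 11.3317·k + 6.5793·ln C = 19.8990;  6.5793·k + 4·ln C = 11.5369.
Δ = 11.3317·4 − (6.5793)² = 2.0403; k = (19.8990·4 − 6.5793·11.5369)/2.0403 = 1.80944, ln C = (11.3317·11.5369 − 6.5793·19.8990)/2.0403 = -0.09196.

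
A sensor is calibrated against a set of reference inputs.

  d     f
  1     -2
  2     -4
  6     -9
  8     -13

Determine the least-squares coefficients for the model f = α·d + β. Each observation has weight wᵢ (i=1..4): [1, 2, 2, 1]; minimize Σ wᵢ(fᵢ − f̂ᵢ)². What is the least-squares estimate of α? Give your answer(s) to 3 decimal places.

α = -1.449

From the data, Σwᵢ·d·d = 145, Σwᵢ·d = 25, Σwᵢ·1 = 6.
For AᵀWf: Σwᵢ·d·f = -230, Σwᵢ·f = -41.
So AᵀWA·[α, β]ᵀ = AᵀWf: [[145, 25]; [25, 6]]·[α, β]ᵀ = [-230, -41]ᵀ.
det = 145·6 − 25² = 245.
α = ((-230)·6 − 25·(-41))/245 = -71/49; β = (145·(-41) − 25·(-230))/245 = -39/49.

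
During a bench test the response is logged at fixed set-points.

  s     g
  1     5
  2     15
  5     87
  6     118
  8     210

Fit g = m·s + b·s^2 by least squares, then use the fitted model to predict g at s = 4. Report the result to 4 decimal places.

ĝ = 55.6276

Setting ∂/∂m … = 0 gives: 130·m + 862·b = 2858;  862·m + 6034·b = 19928.
Determinant 130·6034 − 862² = 41376.
m = (2858·6034 − 862·19928)/41376 = 13/8; b = (130·19928 − 862·2858)/41376 = 10587/3448.
At s = 4: ĝ = (13/8)·(4) + (10587/3448)·(16) = 47951/862.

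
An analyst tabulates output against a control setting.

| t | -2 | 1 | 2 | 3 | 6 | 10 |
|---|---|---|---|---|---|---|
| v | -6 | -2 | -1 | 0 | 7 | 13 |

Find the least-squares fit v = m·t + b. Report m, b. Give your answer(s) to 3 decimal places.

m = 1.641, b = -3.637

XᵀX·[m, b]ᵀ = Xᵀv reads: 154·m + 20·b = 180;  20·m + 6·b = 11.
(Σt·t = 154, Σt = 20, Σ1 = 6, Σt·v = 180, Σv = 11.)
Determinant 154·6 − 20² = 524.
m = (180·6 − 20·11)/524 = 215/131; b = (154·11 − 20·180)/524 = -953/262.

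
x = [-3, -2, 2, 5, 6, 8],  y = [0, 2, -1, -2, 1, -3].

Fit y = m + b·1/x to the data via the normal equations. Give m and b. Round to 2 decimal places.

m = -0.42, b = -2.94

The normal system AᵀA·[m, b]ᵀ = Aᵀy is [[6, 19/120]; [19/120, 10001/14400]]·[m, b]ᵀ = [-3, -253/120]ᵀ.
Determinant 6·(10001/14400) − (19/120)² = 11929/2880.
m = ((-3)·(10001/14400) − (19/120)·(-253/120))/(11929/2880) = -25196/59645; b = (6·(-253/120) − (19/120)·(-3))/(11929/2880) = -35064/11929.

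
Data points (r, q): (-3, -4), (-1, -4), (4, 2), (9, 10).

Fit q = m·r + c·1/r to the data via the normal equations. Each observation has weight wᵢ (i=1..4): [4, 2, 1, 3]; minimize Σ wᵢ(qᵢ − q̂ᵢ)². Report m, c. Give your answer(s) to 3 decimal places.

Sums needed: Σwᵢ·r·r = 297, Σwᵢ·r·1/r = 10, Σwᵢ·1/r·1/r = 1099/432.
And Σwᵢ·r·q = 334, Σwᵢ·1/r·q = 103/6.
AᵀWA·[m, c]ᵀ = AᵀWq becomes [[297, 10]; [10, 1099/432]]·[m, c]ᵀ = [334, 103/6]ᵀ.
Eliminating c: (1099/432)·(row 1) − 10·(row 2) gives (10489/16)·m = (1099/432)·334 − 10·(103/6) = 146453/216, so m = 292906/283203.
Then c = ((103/6) − 10·(292906/283203))/(1099/432) = 28136/10489.

m = 1.034, c = 2.682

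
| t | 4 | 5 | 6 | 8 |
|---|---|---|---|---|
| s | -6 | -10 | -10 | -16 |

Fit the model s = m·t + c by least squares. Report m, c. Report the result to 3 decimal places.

From the data, Σt·t = 141, Σt = 23, Σ1 = 4.
For Aᵀs: Σt·s = -262, Σs = -42.
Determinant 141·4 − 23² = 35.
m = ((-262)·4 − 23·(-42))/35 = -82/35; c = (141·(-42) − 23·(-262))/35 = 104/35.

m = -2.343, c = 2.971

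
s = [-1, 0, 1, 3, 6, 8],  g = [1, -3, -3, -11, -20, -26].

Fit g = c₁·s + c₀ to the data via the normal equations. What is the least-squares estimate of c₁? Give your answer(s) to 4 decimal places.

From the data, Σs·s = 111, Σs = 17, Σ1 = 6.
For Xᵀg: Σs·g = -365, Σg = -62.
det = 111·6 − 17² = 377.
c₁ = ((-365)·6 − 17·(-62))/377 = -1136/377; c₀ = (111·(-62) − 17·(-365))/377 = -677/377.

c₁ = -3.0133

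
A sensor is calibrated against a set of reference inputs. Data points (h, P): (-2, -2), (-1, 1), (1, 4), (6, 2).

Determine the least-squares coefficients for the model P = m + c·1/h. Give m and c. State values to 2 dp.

m = 1.43, c = 2.11

Entries of XᵀX: Σ1 = 4, Σ1/h = -1/3, Σ1/h·1/h = 41/18.
And ΣP = 5, Σ1/h·P = 13/3.
Normal equations: [[4, -1/3]; [-1/3, 41/18]]·[m, c]ᵀ = [5, 13/3]ᵀ.
Δ = 4·(41/18) − (-1/3)² = 9.
m = (5·(41/18) − (-1/3)·(13/3))/9 = 77/54; c = (4·(13/3) − (-1/3)·5)/9 = 19/9.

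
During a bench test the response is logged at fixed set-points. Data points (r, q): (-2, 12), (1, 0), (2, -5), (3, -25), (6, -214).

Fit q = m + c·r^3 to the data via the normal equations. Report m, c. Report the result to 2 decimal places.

m = 2.55, c = -1.00

Normal-equation sums: Σ1 = 5, Σr^3 = 244, Σr^3·r^3 = 47514.
Moment sums: Σq = -232, Σr^3·q = -47035.
Normal equations: [[5, 244]; [244, 47514]]·[m, c]ᵀ = [-232, -47035]ᵀ.
Eliminating c: 47514·(row 1) − 244·(row 2) gives 178034·m = 47514·(-232) − 244·(-47035) = 453292, so m = 226646/89017.
Then c = ((-47035) − 244·(226646/89017))/47514 = -178567/178034.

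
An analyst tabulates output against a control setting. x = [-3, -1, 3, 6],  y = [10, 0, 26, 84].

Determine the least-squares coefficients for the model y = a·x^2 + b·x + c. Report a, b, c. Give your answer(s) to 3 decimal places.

Sums needed: Σx^2·x^2 = 1459, Σx^2·x = 215, Σx^2 = 55, Σx·x = 55, Σx = 5, Σ1 = 4.
For Aᵀy: Σx^2·y = 3348, Σx·y = 552, Σy = 120.
Solving the 3×3 system (Gaussian elimination) gives a = 41/22, b = 3797/1430, c = 151/143.

a = 1.864, b = 2.655, c = 1.056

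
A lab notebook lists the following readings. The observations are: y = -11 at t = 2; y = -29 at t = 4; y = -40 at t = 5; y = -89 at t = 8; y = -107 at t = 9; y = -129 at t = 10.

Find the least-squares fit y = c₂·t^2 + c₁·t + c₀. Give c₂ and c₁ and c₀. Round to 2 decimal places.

c₂ = -0.97, c₁ = -3.19, c₀ = -0.62

Entries of AᵀA: Σt^2·t^2 = 21554, Σt^2·t = 2438, Σt^2 = 290, Σt·t = 290, Σt = 38, Σ1 = 6.
Moment sums: Σt^2·y = -28771, Σt·y = -3303, Σy = -405.
Inverting the 3×3 Gram matrix, [c₂, c₁, c₀]ᵀ = [-3707/3840, -12259/3840, -199/320]ᵀ.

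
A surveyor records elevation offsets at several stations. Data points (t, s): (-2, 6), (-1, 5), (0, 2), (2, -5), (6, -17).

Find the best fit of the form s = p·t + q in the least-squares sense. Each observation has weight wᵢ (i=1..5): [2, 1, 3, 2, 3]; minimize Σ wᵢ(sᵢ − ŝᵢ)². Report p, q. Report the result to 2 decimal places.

p = -3.00, q = 1.18

Normal-equation sums: Σwᵢ·t·t = 125, Σwᵢ·t = 17, Σwᵢ·1 = 11.
And Σwᵢ·t·s = -355, Σwᵢ·s = -38.
XᵀWX·[p, q]ᵀ = XᵀWs becomes [[125, 17]; [17, 11]]·[p, q]ᵀ = [-355, -38]ᵀ.
Eliminating q: 11·(row 1) − 17·(row 2) gives 1086·p = 11·(-355) − 17·(-38) = -3259, so p = -3259/1086.
Then q = ((-38) − 17·(-3259/1086))/11 = 1285/1086.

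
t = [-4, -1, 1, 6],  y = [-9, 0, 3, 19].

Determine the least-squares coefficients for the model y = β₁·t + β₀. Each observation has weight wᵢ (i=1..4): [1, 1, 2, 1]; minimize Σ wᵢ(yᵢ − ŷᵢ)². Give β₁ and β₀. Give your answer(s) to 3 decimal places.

β₁ = 2.752, β₀ = 1.549

Compute the Gram sums: Σwᵢ·t·t = 55, Σwᵢ·t = 3, Σwᵢ·1 = 5.
And Σwᵢ·t·y = 156, Σwᵢ·y = 16.
Eliminating β₀: 5·(row 1) − 3·(row 2) gives 266·β₁ = 5·156 − 3·16 = 732, so β₁ = 366/133.
Then β₀ = (16 − 3·(366/133))/5 = 206/133.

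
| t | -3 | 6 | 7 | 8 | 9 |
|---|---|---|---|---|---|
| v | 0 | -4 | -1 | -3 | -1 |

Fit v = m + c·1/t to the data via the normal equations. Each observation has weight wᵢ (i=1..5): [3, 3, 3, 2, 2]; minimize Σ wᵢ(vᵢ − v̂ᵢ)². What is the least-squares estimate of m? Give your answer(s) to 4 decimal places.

m = -1.6101

Compute the Gram sums: Σwᵢ·1 = 13, Σwᵢ·1/t = 101/252, Σwᵢ·1/t·1/t = 67801/127008.
For MᵀWv: Σwᵢ·v = -23, Σwᵢ·1/t·v = -857/252.
So MᵀWM·[m, c]ᵀ = MᵀWv: [[13, 101/252]; [101/252, 67801/127008]]·[m, c]ᵀ = [-23, -857/252]ᵀ.
Determinant 13·(67801/127008) − (101/252)² = 861011/127008.
m = ((-23)·(67801/127008) − (101/252)·(-857/252))/(861011/127008) = -1386309/861011; c = (13·(-857/252) − (101/252)·(-23))/(861011/127008) = -4444272/861011.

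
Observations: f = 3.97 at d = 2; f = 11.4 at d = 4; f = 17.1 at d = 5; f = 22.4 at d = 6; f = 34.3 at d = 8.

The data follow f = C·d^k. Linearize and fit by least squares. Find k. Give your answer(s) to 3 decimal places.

Linearized form: ln f = k·ln d + ln C. From the 5 transformed points,
Sums: Σln d = 7.5601, Σ(ln d)² = 12.5270, Σln f = 13.2957, Σln d·ln f = 21.8205.
Normal system: [[12.5270, 7.5601]; [7.5601, 5]]·[k, ln C]ᵀ = [21.8205, 13.2957]ᵀ.
Slope k = (n·Σln d·ln f − Σln d·Σln f)/(n·Σ(ln d)² − (Σln d)²) = (5·21.8205 − 7.5601·13.2957)/5.4804 = 1.56675; ln C = (Σln f − k·Σln d)/n = 0.29018.

k = 1.567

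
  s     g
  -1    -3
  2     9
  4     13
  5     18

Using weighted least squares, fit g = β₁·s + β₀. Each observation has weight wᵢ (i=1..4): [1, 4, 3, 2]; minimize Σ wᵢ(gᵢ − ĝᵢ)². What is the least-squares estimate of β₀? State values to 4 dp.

β₀ = 1.6214

Sums needed: Σwᵢ·s·s = 115, Σwᵢ·s = 29, Σwᵢ·1 = 10.
Right-hand side: Σwᵢ·s·g = 411, Σwᵢ·g = 108.
Normal equations: [[115, 29]; [29, 10]]·[β₁, β₀]ᵀ = [411, 108]ᵀ.
Eliminating β₀: 10·(row 1) − 29·(row 2) gives 309·β₁ = 10·411 − 29·108 = 978, so β₁ = 326/103.
Then β₀ = (108 − 29·(326/103))/10 = 167/103.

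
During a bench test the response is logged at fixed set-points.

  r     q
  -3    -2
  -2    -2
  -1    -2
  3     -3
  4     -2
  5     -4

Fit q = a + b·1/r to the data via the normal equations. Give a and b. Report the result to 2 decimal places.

a = -2.66, b = -0.90

The normal system XᵀX·[a, b]ᵀ = Xᵀq is [[6, -21/20]; [-21/20, 5669/3600]]·[a, b]ᵀ = [-15, 41/30]ᵀ.
Eliminating b: (5669/3600)·(row 1) − (-21/20)·(row 2) gives (2003/240)·a = (5669/3600)·(-15) − (-21/20)·(41/30) = -26623/1200, so a = -26623/10015.
Then b = ((41/30) − (-21/20)·(-26623/10015))/(5669/3600) = -1812/2003.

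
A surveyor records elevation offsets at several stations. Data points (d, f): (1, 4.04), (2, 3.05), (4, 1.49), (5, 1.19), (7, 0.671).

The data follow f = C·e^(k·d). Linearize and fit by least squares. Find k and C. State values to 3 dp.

Taking logs, ln f = k·d + ln C, so regress ln f on d.
Σd = 19.0000, Σ(d)² = 95.0000, Σln f = 2.6851, Σd·ln f = 3.2985.
Equations: 95.0000·k + 19.0000·ln C = 3.2985;  19.0000·k + 5·ln C = 2.6851.
Solving (det = 114.0000): k = -0.30285, ln C = 1.68786, so C = exp(1.68786) = 5.40789.

k = -0.303, C = 5.408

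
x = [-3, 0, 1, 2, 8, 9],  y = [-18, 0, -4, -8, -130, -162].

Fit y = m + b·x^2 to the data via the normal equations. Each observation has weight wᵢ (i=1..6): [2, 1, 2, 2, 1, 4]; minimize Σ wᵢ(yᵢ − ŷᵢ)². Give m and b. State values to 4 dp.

m = -0.6635, b = -1.9953

Normal-equation sums: Σwᵢ·1 = 12, Σwᵢ·x^2 = 416, Σwᵢ·x^2·x^2 = 30536.
And Σwᵢ·y = -838, Σwᵢ·x^2·y = -61204.
AᵀWA·[m, b]ᵀ = AᵀWy becomes [[12, 416]; [416, 30536]]·[m, b]ᵀ = [-838, -61204]ᵀ.
Δ = 12·30536 − 416² = 193376.
m = ((-838)·30536 − 416·(-61204))/193376 = -8019/12086; b = (12·(-61204) − 416·(-838))/193376 = -24115/12086.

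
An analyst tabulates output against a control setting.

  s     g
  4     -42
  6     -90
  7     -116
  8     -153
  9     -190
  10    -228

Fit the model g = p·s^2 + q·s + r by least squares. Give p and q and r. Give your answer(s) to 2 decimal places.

p = -1.87, q = -5.03, r = 8.19

Forming MᵀM = [[24610, 2864, 346]; [2864, 346, 44]; [346, 44, 6]] and Mᵀg = [-57578, -6734, -819]ᵀ gives MᵀM·[p, q, r]ᵀ = Mᵀg.
Row-reducing yields p = -157/84, q = -151/30, r = 1147/140.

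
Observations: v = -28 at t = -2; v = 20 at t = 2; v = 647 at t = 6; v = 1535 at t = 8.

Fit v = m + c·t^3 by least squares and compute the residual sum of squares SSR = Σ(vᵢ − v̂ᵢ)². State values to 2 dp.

Setting ∂/∂m … = 0 gives: 4·m + 728·c = 2174;  728·m + 308928·c = 926056.
Δ = 4·308928 − 728² = 705728.
m = (2174·308928 − 728·926056)/705728 = -39989/11027; c = (4·926056 − 728·2174)/705728 = 132597/44108.
Residuals: -3573/11027, -4665/11027, 14220/11027, -5982/11027; SSR = 24714/11027.

SSR = 2.24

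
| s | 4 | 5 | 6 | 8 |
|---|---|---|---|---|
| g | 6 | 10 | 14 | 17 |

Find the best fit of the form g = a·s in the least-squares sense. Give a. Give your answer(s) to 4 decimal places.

With design matrix A, AᵀA = [[141]] and Aᵀg = [294]ᵀ.
Hence a = 294 / 141 ≈ 2.08511.

a = 2.0851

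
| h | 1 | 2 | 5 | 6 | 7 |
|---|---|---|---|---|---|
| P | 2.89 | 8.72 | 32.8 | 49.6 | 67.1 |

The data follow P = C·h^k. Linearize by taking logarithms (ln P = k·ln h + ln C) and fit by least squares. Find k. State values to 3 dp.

k = 1.583

Taking logs, ln P = k·ln h + ln C, so regress ln P on ln h.
AᵀA = [[10.0677, 6.0403]; [6.0403, 5]], rhs = [22.2986, 14.8275]ᵀ  (here Σln h = 6.0403, Σ(ln h)² = 10.0677, Σln P = 14.8275, Σln h·ln P = 22.2986).
Solving (det = 13.8539): k = 1.58304, ln C = 1.05311.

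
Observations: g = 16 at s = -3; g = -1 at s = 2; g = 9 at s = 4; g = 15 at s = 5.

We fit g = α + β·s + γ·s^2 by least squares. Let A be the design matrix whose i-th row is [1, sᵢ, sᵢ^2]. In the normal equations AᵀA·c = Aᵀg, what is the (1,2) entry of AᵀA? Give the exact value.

Row 1 ↔ basis 1, column 2 ↔ basis s, so (AᵀA)_{1,2} = Σᵢ s = (1)·(-3) + (1)·(2) + (1)·(4) + (1)·(5) = 8.

8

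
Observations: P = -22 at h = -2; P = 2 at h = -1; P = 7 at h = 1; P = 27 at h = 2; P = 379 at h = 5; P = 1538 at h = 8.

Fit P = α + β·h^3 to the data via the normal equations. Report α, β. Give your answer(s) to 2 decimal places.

With design matrix M, MᵀM = [[6, 637]; [637, 277899]] and MᵀP = [1931, 835228]ᵀ.
Determinant 6·277899 − 637² = 1261625.
α = (1931·277899 − 637·835228)/1261625 = 4582733/1261625; β = (6·835228 − 637·1931)/1261625 = 3781321/1261625.

α = 3.63, β = 3.00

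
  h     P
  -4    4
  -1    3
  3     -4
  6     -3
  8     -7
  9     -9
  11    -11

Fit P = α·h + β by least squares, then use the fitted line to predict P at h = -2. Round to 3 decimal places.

Setting ∂/∂α … = 0 gives: 328·α + 32·β = -307;  32·α + 7·β = -27.
Eliminating β: 7·(row 1) − 32·(row 2) gives 1272·α = 7·(-307) − 32·(-27) = -1285, so α = -1285/1272.
Then β = ((-27) − 32·(-1285/1272))/7 = 121/159.
At h = -2: P̂ = (-1285/1272)·(-2) + (121/159)·(1) = 1769/636.

P̂ = 2.781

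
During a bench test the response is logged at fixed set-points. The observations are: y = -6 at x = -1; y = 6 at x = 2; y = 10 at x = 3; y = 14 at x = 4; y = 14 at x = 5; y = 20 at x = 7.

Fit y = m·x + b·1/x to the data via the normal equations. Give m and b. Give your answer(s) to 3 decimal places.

m = 2.848, b = 2.966

With design matrix M, MᵀM = [[104, 6]; [6, 261781/176400]] and Mᵀy = [314, 4513/210]ᵀ.
Eliminating b: (261781/176400)·(row 1) − 6·(row 2) gives (2609353/22050)·m = (261781/176400)·314 − 6·(4513/210) = 29726857/88200, so m = 29726857/10437412.
Then b = ((4513/210) − 6·(29726857/10437412))/(261781/176400) = 7739760/2609353.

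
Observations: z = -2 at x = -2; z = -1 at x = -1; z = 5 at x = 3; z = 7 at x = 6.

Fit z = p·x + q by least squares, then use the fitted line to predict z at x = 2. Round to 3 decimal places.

ẑ = 2.841

Entries of AᵀA: Σx·x = 50, Σx = 6, Σ1 = 4.
Moment sums: Σx·z = 62, Σz = 9.
Normal equations: [[50, 6]; [6, 4]]·[p, q]ᵀ = [62, 9]ᵀ.
Δ = 50·4 − 6² = 164.
p = (62·4 − 6·9)/164 = 97/82; q = (50·9 − 6·62)/164 = 39/82.
At x = 2: ẑ = (97/82)·(2) + (39/82)·(1) = 233/82.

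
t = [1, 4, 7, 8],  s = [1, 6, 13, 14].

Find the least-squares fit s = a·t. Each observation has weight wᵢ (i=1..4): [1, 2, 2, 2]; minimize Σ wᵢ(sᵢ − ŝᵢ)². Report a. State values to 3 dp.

Setting ∂/∂a … = 0 gives: 259·a = 455.
Hence a = 455 / 259 ≈ 1.75676.

a = 1.757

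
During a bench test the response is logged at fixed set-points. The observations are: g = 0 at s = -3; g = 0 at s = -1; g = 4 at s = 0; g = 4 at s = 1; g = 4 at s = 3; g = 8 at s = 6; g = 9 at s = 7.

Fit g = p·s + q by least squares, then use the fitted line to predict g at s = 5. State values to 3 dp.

Sums needed: Σs·s = 105, Σs = 13, Σ1 = 7.
Right-hand side: Σs·g = 127, Σg = 29.
So MᵀM·[p, q]ᵀ = Mᵀg: [[105, 13]; [13, 7]]·[p, q]ᵀ = [127, 29]ᵀ.
Eliminating q: 7·(row 1) − 13·(row 2) gives 566·p = 7·127 − 13·29 = 512, so p = 256/283.
Then q = (29 − 13·(256/283))/7 = 697/283.
At s = 5: ĝ = (256/283)·(5) + (697/283)·(1) = 1977/283.

ĝ = 6.986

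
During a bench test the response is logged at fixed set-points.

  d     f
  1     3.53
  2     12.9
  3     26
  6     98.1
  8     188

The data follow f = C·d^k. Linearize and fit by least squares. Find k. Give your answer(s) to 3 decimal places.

k = 1.894

Linearized form: ln f = k·ln d + ln C. From the 5 transformed points,
Σln d = 5.6630, Σ(ln d)² = 9.2219, Σln f = 16.8991, Σln d·ln f = 24.4578.
Normal system: [[9.2219, 5.6630]; [5.6630, 5]]·[k, ln C]ᵀ = [24.4578, 16.8991]ᵀ.
Solving (det = 14.0403): k = 1.89385, ln C = 1.23485.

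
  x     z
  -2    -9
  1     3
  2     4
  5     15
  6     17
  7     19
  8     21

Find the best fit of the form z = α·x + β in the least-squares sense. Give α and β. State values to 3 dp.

AᵀA·[α, β]ᵀ = Aᵀz reads: 183·α + 27·β = 507;  27·α + 7·β = 70.
Eliminating β: 7·(row 1) − 27·(row 2) gives 552·α = 7·507 − 27·70 = 1659, so α = 553/184.
Then β = (70 − 27·(553/184))/7 = -293/184.

α = 3.005, β = -1.592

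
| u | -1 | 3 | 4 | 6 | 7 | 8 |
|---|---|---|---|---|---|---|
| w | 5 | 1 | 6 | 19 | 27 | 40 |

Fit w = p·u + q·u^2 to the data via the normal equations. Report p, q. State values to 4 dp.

p = -2.4732, q = 0.9284

Setting ∂/∂p … = 0 gives: 175·p + 1161·q = 645;  1161·p + 8131·q = 4677.
(Σu·u = 175, Σu·u^2 = 1161, Σu^2·u^2 = 8131, Σu·w = 645, Σu^2·w = 4677.)
Determinant 175·8131 − 1161² = 75004.
p = (645·8131 − 1161·4677)/75004 = -92751/37502; q = (175·4677 − 1161·645)/75004 = 34815/37502.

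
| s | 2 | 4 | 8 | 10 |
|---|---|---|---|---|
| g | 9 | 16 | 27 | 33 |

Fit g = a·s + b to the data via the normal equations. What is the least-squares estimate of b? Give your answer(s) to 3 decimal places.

b = 3.550

Forming XᵀX = [[184, 24]; [24, 4]] and Xᵀg = [628, 85]ᵀ gives XᵀX·[a, b]ᵀ = Xᵀg.
Determinant 184·4 − 24² = 160.
a = (628·4 − 24·85)/160 = 59/20; b = (184·85 − 24·628)/160 = 71/20.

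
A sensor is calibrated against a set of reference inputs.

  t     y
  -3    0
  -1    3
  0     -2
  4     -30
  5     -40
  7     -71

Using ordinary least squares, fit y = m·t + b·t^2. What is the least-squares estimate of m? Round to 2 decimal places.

m = -3.16

Sums needed: Σt·t = 100, Σt·t^2 = 504, Σt^2·t^2 = 3364.
Moment sums: Σt·y = -820, Σt^2·y = -4956.
AᵀA·[m, b]ᵀ = Aᵀy becomes [[100, 504]; [504, 3364]]·[m, b]ᵀ = [-820, -4956]ᵀ.
Determinant 100·3364 − 504² = 82384.
m = ((-820)·3364 − 504·(-4956))/82384 = -16291/5149; b = (100·(-4956) − 504·(-820))/82384 = -5145/5149.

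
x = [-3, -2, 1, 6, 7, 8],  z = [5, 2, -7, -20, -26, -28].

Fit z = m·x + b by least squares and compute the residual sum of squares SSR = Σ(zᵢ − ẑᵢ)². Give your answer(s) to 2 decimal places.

SSR = 4.79

Normal-equation sums: Σx·x = 163, Σx = 17, Σ1 = 6.
Right-hand side: Σx·z = -552, Σz = -74.
Normal equations: [[163, 17]; [17, 6]]·[m, b]ᵀ = [-552, -74]ᵀ.
det = 163·6 − 17² = 689.
m = ((-552)·6 − 17·(-74))/689 = -158/53; b = (163·(-74) − 17·(-552))/689 = -206/53.
Residuals: -3/53, -4/53, -7/53, 94/53, -66/53, -14/53; SSR = 254/53.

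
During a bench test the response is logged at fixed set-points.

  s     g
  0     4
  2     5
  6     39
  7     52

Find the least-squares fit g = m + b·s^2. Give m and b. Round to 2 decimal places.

m = 2.57, b = 1.01

With design matrix M, MᵀM = [[4, 89]; [89, 3713]] and Mᵀg = [100, 3972]ᵀ.
det = 4·3713 − 89² = 6931.
m = (100·3713 − 89·3972)/6931 = 17792/6931; b = (4·3972 − 89·100)/6931 = 6988/6931.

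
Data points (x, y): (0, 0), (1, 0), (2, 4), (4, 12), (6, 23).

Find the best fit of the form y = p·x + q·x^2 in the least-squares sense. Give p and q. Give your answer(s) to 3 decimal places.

Setting ∂/∂p … = 0 gives: 57·p + 289·q = 194;  289·p + 1569·q = 1036.
(Σx·x = 57, Σx·x^2 = 289, Σx^2·x^2 = 1569, Σx·y = 194, Σx^2·y = 1036.)
Eliminating q: 1569·(row 1) − 289·(row 2) gives 5912·p = 1569·194 − 289·1036 = 4982, so p = 2491/2956.
Then q = (1036 − 289·(2491/2956))/1569 = 1493/2956.

p = 0.843, q = 0.505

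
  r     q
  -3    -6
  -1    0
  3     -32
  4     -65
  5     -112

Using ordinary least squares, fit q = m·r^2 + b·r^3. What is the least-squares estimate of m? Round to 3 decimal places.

Entries of XᵀX: Σr^2·r^2 = 1044, Σr^2·r^3 = 4148, Σr^3·r^3 = 21180.
And Σr^2·q = -4182, Σr^3·q = -18862.
So XᵀX·[m, b]ᵀ = Xᵀq: [[1044, 4148]; [4148, 21180]]·[m, b]ᵀ = [-4182, -18862]ᵀ.
Determinant 1044·21180 − 4148² = 4906016.
m = ((-4182)·21180 − 4148·(-18862))/4906016 = -645949/306626; b = (1044·(-18862) − 4148·(-4182))/4906016 = -73281/153313.

m = -2.107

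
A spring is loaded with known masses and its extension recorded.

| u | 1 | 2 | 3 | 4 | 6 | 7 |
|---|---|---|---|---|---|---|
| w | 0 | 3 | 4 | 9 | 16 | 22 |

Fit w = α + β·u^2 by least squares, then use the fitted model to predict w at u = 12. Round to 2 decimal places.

ŵ = 63.82

The normal equations are: 6·α + 115·β = 54;  115·α + 4051·β = 1846.
Eliminating β: 4051·(row 1) − 115·(row 2) gives 11081·α = 4051·54 − 115·1846 = 6464, so α = 6464/11081.
Then β = (1846 − 115·(6464/11081))/4051 = 4866/11081.
At u = 12: ŵ = (6464/11081)·(1) + (4866/11081)·(144) = 101024/1583.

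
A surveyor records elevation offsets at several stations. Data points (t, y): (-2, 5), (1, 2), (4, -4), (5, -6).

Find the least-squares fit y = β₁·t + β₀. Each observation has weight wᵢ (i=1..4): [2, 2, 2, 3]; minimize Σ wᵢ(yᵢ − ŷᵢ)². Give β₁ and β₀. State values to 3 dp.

From the data, Σwᵢ·t·t = 117, Σwᵢ·t = 21, Σwᵢ·1 = 9.
Moment sums: Σwᵢ·t·y = -138, Σwᵢ·y = -12.
Normal equations: [[117, 21]; [21, 9]]·[β₁, β₀]ᵀ = [-138, -12]ᵀ.
Eliminating β₀: 9·(row 1) − 21·(row 2) gives 612·β₁ = 9·(-138) − 21·(-12) = -990, so β₁ = -55/34.
Then β₀ = ((-12) − 21·(-55/34))/9 = 83/34.

β₁ = -1.618, β₀ = 2.441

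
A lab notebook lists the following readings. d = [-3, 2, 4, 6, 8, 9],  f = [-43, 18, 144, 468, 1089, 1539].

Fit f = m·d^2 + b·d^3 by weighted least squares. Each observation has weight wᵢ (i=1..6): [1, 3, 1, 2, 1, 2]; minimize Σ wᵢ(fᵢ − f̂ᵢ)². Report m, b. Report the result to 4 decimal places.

Entries of XᵀWX: Σwᵢ·d^2·d^2 = 20195, Σwᵢ·d^2·d^3 = 167295, Σwᵢ·d^3·d^3 = 1423355.
And Σwᵢ·d^2·f = 354843, Σwᵢ·d^3·f = 3014415.
Normal equations: [[20195, 167295]; [167295, 1423355]]·[m, b]ᵀ = [354843, 3014415]ᵀ.
Eliminating b: 1423355·(row 1) − 167295·(row 2) gives 757037200·m = 1423355·354843 − 167295·3014415 = 771000840, so m = 19275021/18925930.
Then b = (3014415 − 167295·(19275021/18925930))/1423355 = 37816281/18925930.

m = 1.0184, b = 1.9981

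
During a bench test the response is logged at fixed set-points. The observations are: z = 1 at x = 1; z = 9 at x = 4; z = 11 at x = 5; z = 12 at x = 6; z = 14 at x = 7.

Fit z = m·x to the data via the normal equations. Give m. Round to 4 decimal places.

m = 2.0630

From the data, Σx·x = 127.
And Σx·z = 262.
Normal equations: [[127]]·[m]ᵀ = [262]ᵀ.
Hence m = 262 / 127 ≈ 2.06299.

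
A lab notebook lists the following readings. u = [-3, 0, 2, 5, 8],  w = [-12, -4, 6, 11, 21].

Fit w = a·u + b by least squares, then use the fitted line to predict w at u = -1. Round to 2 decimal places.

ŵ = -5.73

From the data, Σu·u = 102, Σu = 12, Σ1 = 5.
And Σu·w = 271, Σw = 22.
So AᵀA·[a, b]ᵀ = Aᵀw: [[102, 12]; [12, 5]]·[a, b]ᵀ = [271, 22]ᵀ.
Determinant 102·5 − 12² = 366.
a = (271·5 − 12·22)/366 = 1091/366; b = (102·22 − 12·271)/366 = -168/61.
At u = -1: ŵ = (1091/366)·(-1) + (-168/61)·(1) = -2099/366.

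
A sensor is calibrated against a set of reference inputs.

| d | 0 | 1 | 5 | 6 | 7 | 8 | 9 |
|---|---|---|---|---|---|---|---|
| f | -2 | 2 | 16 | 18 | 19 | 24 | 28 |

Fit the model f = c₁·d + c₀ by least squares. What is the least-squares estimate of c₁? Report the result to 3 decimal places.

From the data, Σd·d = 256, Σd = 36, Σ1 = 7.
For Aᵀf: Σd·f = 767, Σf = 105.
So AᵀA·[c₁, c₀]ᵀ = Aᵀf: [[256, 36]; [36, 7]]·[c₁, c₀]ᵀ = [767, 105]ᵀ.
Δ = 256·7 − 36² = 496.
c₁ = (767·7 − 36·105)/496 = 1589/496; c₀ = (256·105 − 36·767)/496 = -183/124.

c₁ = 3.204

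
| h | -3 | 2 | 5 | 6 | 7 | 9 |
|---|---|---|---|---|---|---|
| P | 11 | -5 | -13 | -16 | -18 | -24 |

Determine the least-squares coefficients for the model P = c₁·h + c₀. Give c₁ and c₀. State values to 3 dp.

The normal equations are: 204·c₁ + 26·c₀ = -546;  26·c₁ + 6·c₀ = -65.
Eliminating c₀: 6·(row 1) − 26·(row 2) gives 548·c₁ = 6·(-546) − 26·(-65) = -1586, so c₁ = -793/274.
Then c₀ = ((-65) − 26·(-793/274))/6 = 234/137.

c₁ = -2.894, c₀ = 1.708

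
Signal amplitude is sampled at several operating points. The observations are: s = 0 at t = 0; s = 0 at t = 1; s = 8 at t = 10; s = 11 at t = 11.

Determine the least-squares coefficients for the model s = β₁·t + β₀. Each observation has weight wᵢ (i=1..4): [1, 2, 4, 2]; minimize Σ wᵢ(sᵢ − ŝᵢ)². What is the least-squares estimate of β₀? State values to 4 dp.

Forming MᵀWM = [[644, 64]; [64, 9]] and MᵀWs = [562, 54]ᵀ gives MᵀWM·[β₁, β₀]ᵀ = MᵀWs.
Eliminating β₀: 9·(row 1) − 64·(row 2) gives 1700·β₁ = 9·562 − 64·54 = 1602, so β₁ = 801/850.
Then β₀ = (54 − 64·(801/850))/9 = -298/425.

β₀ = -0.7012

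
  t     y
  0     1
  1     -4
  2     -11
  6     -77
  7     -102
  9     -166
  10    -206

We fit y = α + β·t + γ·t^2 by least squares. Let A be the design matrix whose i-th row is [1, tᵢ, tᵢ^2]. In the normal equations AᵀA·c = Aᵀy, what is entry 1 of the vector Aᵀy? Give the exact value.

-565

Entry 1 ↔ basis 1, so (Aᵀy)_{1} = Σᵢ yᵢ = (1)·(1) + (1)·(-4) + (1)·(-11) + (1)·(-77) + (1)·(-102) + (1)·(-166) + (1)·(-206) = -565.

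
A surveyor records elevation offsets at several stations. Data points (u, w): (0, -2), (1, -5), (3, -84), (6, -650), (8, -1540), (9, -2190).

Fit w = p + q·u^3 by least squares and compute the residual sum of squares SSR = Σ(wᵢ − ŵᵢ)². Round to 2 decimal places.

Normal-equation sums: Σ1 = 6, Σu^3 = 1485, Σu^3·u^3 = 840971.
Right-hand side: Σw = -4471, Σu^3·w = -2527663.
Δ = 6·840971 − 1485² = 2840601.
p = ((-4471)·840971 − 1485·(-2527663))/2840601 = -6401786/2840601; q = (6·(-2527663) − 1485·(-4471))/2840601 = -2842181/946867.
Residuals: 720584/2840601, 725324/2840601, -1992037/2840601, 1744424/2840601, -2533738/2840601, 1335443/2840601; SSR = 5724070/2840601.

SSR = 2.02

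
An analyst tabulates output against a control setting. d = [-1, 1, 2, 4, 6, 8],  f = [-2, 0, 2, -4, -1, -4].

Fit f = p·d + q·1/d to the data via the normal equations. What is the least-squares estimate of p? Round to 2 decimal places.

Normal-equation sums: Σd·d = 122, Σd·1/d = 6, Σ1/d·1/d = 1357/576.
Right-hand side: Σd·f = -48, Σ1/d·f = 4/3.
So XᵀX·[p, q]ᵀ = Xᵀf: [[122, 6]; [6, 1357/576]]·[p, q]ᵀ = [-48, 4/3]ᵀ.
Eliminating q: (1357/576)·(row 1) − 6·(row 2) gives (72409/288)·p = (1357/576)·(-48) − 6·(4/3) = -1453/12, so p = -34872/72409.
Then q = ((4/3) − 6·(-34872/72409))/(1357/576) = 129792/72409.

p = -0.48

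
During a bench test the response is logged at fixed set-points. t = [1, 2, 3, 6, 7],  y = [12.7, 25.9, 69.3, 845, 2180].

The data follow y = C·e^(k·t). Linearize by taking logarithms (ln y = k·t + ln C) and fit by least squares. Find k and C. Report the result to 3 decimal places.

k = 0.860, C = 5.065

Linearized form: ln y = k·t + ln C. From the 5 transformed points,
Over the data: Σt = 19.0000, Σ(t)² = 99.0000, Σln y = 24.4607, Σt·ln y = 116.0110.
Normal system: [[99.0000, 19.0000]; [19.0000, 5]]·[k, ln C]ᵀ = [116.0110, 24.4607]ᵀ.
Δ = 99.0000·5 − (19.0000)² = 134.0000; k = (116.0110·5 − 19.0000·24.4607)/134.0000 = 0.86046, ln C = (99.0000·24.4607 − 19.0000·116.0110)/134.0000 = 1.62239, so C = exp(1.62239) = 5.06521.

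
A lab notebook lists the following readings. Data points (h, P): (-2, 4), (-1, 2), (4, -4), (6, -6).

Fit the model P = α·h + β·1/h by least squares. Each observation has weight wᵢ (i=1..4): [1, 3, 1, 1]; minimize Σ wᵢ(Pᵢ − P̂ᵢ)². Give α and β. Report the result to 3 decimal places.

α = -0.996, β = -1.204

With design matrix M, MᵀWM = [[59, 6]; [6, 481/144]] and MᵀWP = [-66, -10]ᵀ.
Eliminating β: (481/144)·(row 1) − 6·(row 2) gives (23195/144)·α = (481/144)·(-66) − 6·(-10) = -3851/24, so α = -23106/23195.
Then β = ((-10) − 6·(-23106/23195))/(481/144) = -27936/23195.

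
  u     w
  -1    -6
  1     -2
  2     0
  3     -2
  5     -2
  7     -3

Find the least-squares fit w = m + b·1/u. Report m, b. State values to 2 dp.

m = -2.99, b = 2.49

Forming MᵀM = [[6, 247/210]; [247/210, 106789/44100]] and Mᵀw = [-15, 263/105]ᵀ gives MᵀM·[m, b]ᵀ = Mᵀw.
det = 6·(106789/44100) − (247/210)² = 23189/1764.
m = ((-15)·(106789/44100) − (247/210)·(263/105))/(23189/1764) = -1731757/579725; b = (6·(263/105) − (247/210)·(-15))/(23189/1764) = 288162/115945.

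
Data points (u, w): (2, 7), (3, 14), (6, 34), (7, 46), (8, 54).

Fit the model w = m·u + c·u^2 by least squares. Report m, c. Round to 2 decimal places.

Setting ∂/∂m … = 0 gives: 162·m + 1106·c = 1014;  1106·m + 7890·c = 7088.
Eliminating c: 7890·(row 1) − 1106·(row 2) gives 54944·m = 7890·1014 − 1106·7088 = 161132, so m = 40283/13736.
Then c = (7088 − 1106·(40283/13736))/7890 = 6693/13736.

m = 2.93, c = 0.49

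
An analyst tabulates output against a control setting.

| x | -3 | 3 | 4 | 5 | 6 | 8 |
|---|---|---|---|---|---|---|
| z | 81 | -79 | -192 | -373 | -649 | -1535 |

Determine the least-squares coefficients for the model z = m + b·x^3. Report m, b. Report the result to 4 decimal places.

m = 0.6758, b = -3.0001

Normal-equation sums: Σ1 = 6, Σx^3 = 917, Σx^3·x^3 = 329979.
Right-hand side: Σz = -2747, Σx^3·z = -989337.
Normal equations: [[6, 917]; [917, 329979]]·[m, b]ᵀ = [-2747, -989337]ᵀ.
Eliminating b: 329979·(row 1) − 917·(row 2) gives 1138985·m = 329979·(-2747) − 917·(-989337) = 769716, so m = 769716/1138985.
Then b = ((-989337) − 917·(769716/1138985))/329979 = -3417023/1138985.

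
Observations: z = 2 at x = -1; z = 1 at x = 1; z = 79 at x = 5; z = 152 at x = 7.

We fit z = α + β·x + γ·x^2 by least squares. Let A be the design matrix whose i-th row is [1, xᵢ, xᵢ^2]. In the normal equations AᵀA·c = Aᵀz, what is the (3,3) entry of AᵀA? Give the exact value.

Row 3 ↔ basis x^2, column 3 ↔ basis x^2, so (AᵀA)_{3,3} = Σᵢ (x^2)·(x^2) = (1)·(1) + (1)·(1) + (25)·(25) + (49)·(49) = 3028.

3028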